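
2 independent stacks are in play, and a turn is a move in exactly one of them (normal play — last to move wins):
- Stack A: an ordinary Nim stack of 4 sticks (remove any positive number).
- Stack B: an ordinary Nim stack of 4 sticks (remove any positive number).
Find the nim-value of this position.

0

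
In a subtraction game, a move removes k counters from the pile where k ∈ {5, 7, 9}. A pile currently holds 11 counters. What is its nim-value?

Grundy values for subtraction set {5, 7, 9}:
k:     0  1  2  3  4  5  6  7  8  9 10 11
g(k):  0  0  0  0  0  1  1  1  1  1  2  2
So g(11) = 2.

2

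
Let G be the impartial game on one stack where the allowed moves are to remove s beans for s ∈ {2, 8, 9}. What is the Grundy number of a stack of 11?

Compute g(0), g(1), … for moves {2, 8, 9}:
k:     0  1  2  3  4  5  6  7  8  9 10 11
g(k):  0  0  1  1  0  0  1  1  2  2  3  0
So g(11) = 0.

0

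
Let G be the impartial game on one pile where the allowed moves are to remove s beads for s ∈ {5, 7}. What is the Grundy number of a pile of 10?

2

Build the Grundy sequence with g(k) = mex{g(k−s) : s ∈ {5, 7}, s ≤ k}:
g(0) = mex{} = 0
g(1) = mex{} = 0
g(2) = mex{} = 0
g(3) = mex{} = 0
g(4) = mex{} = 0
g(5) = mex{0} = 1
g(6) = mex{0} = 1
g(7) = mex{0} = 1
g(8) = mex{0} = 1
g(9) = mex{0} = 1
g(10) = mex{0,1} = 2
So g(10) = 2.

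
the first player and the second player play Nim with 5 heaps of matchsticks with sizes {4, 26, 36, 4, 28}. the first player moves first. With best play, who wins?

the first player wins

Compute the nim-sum pairwise:
4 ^ 26 = 30
30 ^ 36 = 58
58 ^ 4 = 62
62 ^ 28 = 34
The nim-sum is 34 ≠ 0, so this is an N-position: the player to move can win; the first player has a winning move.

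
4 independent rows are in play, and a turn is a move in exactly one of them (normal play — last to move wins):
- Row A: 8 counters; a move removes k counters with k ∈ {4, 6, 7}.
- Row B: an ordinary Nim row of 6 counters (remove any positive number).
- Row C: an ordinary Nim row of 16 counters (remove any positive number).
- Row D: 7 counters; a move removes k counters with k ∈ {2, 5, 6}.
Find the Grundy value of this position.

For row A, compute g(0), g(1), … with moves {4, 6, 7}:
k:     0  1  2  3  4  5  6  7  8
g(k):  0  0  0  0  1  1  1  1  2
So g(8) = 2.
Row B is a plain Nim row of size 6, so its Grundy value is 6.
Row C is a plain Nim row of size 16, so its Grundy value is 16.
Build the Grundy sequence for row D with g(k) = mex{g(k−s) : s ∈ {2, 5, 6}, s ≤ k}:
k:     0  1  2  3  4  5  6  7
g(k):  0  0  1  1  0  2  1  3
So g(7) = 3.
By the Sprague-Grundy theorem, the Grundy value of a sum of independent games is the XOR of the component values.
Combined value = 2 XOR 6 XOR 16 XOR 3 = 23.

23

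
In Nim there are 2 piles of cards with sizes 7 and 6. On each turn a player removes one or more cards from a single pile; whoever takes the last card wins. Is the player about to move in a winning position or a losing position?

Winning position

Compute the nim-sum pairwise:
7 ^ 6 = 1
The nim-sum is 1 ≠ 0, so this is an N-position: the player to move can win.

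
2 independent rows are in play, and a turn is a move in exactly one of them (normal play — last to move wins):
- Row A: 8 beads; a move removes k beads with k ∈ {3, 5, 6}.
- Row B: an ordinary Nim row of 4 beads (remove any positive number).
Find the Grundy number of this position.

6

Grundy values for row A (subtraction set {3, 5, 6}):
k:     0  1  2  3  4  5  6  7  8
g(k):  0  0  0  1  1  1  2  2  2
So g(8) = 2.
Row B is a plain Nim row of size 4, so its Grundy value is 4.
By the Sprague-Grundy theorem, the Grundy value of a sum of independent games is the XOR of the component values.
Combined value = 2 ⊕ 4 = 6.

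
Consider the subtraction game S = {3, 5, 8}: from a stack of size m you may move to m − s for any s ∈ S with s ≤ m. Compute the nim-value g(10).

Compute g(0), g(1), … for moves {3, 5, 8}:
g(0) = mex{} = 0
g(1) = mex{} = 0
g(2) = mex{} = 0
g(3) = mex{0} = 1
g(4) = mex{0} = 1
g(5) = mex{0} = 1
g(6) = mex{0,1} = 2
g(7) = mex{0,1} = 2
g(8) = mex{0,1} = 2
g(9) = mex{0,1,2} = 3
g(10) = mex{0,1,2} = 3
So g(10) = 3.

3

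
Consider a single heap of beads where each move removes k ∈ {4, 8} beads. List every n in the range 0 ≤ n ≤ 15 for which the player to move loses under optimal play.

Grundy values for subtraction set {4, 8}:
k:     0  1  2  3  4  5  6  7  8  9 10 11 12 13 14 15
g(k):  0  0  0  0  1  1  1  1  2  2  2  2  0  0  0  0
The P-positions (g = 0) in 0..15 are 0, 1, 2, 3, 12, 13, 14, 15.

0, 1, 2, 3, 12, 13, 14, 15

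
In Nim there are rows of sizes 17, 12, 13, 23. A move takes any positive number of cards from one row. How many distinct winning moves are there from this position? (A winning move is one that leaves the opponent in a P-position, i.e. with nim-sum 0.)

3

Compute the nim-sum pairwise:
17 XOR 12 = 29
29 XOR 13 = 16
16 XOR 23 = 7
The overall nim-sum is X = 7. A row of size p has a winning move iff p XOR X < p (reduce it to p XOR X).
  17: 17 XOR 7 = 22 ≥ 17 — no move.
  12: 12 XOR 7 = 11 < 12 — winning move (to 11).
  13: 13 XOR 7 = 10 < 13 — winning move (to 10).
  23: 23 XOR 7 = 16 < 23 — winning move (to 16).
That gives 3 winning moves.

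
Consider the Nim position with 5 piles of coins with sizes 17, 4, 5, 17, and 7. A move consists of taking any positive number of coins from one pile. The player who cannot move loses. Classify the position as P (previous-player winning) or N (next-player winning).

N-position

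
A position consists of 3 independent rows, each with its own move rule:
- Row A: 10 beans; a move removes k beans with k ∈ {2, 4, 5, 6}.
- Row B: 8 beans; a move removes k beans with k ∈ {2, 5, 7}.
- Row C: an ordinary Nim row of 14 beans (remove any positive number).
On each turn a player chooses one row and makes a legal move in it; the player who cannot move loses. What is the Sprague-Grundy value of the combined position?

13

Build the Grundy sequence for row A with g(k) = mex{g(k−s) : s ∈ {2, 4, 5, 6}, s ≤ k}:
k:     0  1  2  3  4  5  6  7  8  9 10
g(k):  0  0  1  1  2  2  3  3  0  0  1
So g(10) = 1.
Build the Grundy sequence for row B with g(k) = mex{g(k−s) : s ∈ {2, 5, 7}, s ≤ k}:
k:     0  1  2  3  4  5  6  7  8
g(k):  0  0  1  1  0  2  1  3  2
So g(8) = 2.
Row C is a plain Nim row of size 14, so its Grundy value is 14.
The value of a disjunctive sum is the nim-sum of the parts.
Combined value = 1 XOR 2 XOR 14 = 13.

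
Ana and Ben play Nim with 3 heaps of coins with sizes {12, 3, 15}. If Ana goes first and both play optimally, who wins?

Bitwise XOR of the heap sizes:
  1100  (12)
  0011  (3)
  1111  (15)
  ----
  0000  (0)
The nim-sum is 0, so this is a P-position: the player to move is in a losing position under optimal play; Ana is about to move from it and so loses — Ben wins.

Ben wins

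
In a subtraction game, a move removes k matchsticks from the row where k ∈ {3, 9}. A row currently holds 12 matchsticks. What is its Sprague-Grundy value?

Build the Grundy sequence with g(k) = mex{g(k−s) : s ∈ {3, 9}, s ≤ k}:
k:     0  1  2  3  4  5  6  7  8  9 10 11 12
g(k):  0  0  0  1  1  1  0  0  0  1  1  1  0
So g(12) = 0.

0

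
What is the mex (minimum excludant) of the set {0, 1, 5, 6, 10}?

2

The values 0, 1 are all present; 2 is the first non-negative integer missing from the set.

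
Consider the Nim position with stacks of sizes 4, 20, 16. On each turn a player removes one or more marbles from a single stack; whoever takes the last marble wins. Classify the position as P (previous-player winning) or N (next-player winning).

P-position

Nim-sum: 4 XOR 20 XOR 16 = 0.
The nim-sum is 0, so this is a P-position: the player to move is in a losing position under optimal play.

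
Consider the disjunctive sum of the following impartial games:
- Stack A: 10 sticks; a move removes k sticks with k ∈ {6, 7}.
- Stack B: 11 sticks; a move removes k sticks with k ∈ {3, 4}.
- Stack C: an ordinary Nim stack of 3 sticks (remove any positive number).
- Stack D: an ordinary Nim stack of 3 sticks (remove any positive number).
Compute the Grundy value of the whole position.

0

Build the Grundy sequence for stack A with g(k) = mex{g(k−s) : s ∈ {6, 7}, s ≤ k}:
g(0) = mex{} = 0
g(1) = mex{} = 0
g(2) = mex{} = 0
g(3) = mex{} = 0
g(4) = mex{} = 0
g(5) = mex{} = 0
g(6) = mex{0} = 1
g(7) = mex{0} = 1
g(8) = mex{0} = 1
g(9) = mex{0} = 1
g(10) = mex{0} = 1
So g(10) = 1.
For stack B, compute g(0), g(1), … with moves {3, 4}:
k:     0  1  2  3  4  5  6  7  8  9 10 11
g(k):  0  0  0  1  1  1  2  0  0  0  1  1
So g(11) = 1.
Stack C is a plain Nim stack of size 3, so its Grundy value is 3.
Stack D is a plain Nim stack of size 3, so its Grundy value is 3.
The value of a disjunctive sum is the nim-sum of the parts.
Combined value = 1 ⊕ 1 ⊕ 3 ⊕ 3 = 0.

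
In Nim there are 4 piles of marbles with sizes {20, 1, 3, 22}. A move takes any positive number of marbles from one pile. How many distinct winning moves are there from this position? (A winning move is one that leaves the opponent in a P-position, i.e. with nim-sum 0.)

0

Compute the nim-sum pairwise:
20 ^ 1 = 21
21 ^ 3 = 22
22 ^ 22 = 0
The nim-sum is already 0, so every move leaves a nonzero nim-sum — there are no winning moves.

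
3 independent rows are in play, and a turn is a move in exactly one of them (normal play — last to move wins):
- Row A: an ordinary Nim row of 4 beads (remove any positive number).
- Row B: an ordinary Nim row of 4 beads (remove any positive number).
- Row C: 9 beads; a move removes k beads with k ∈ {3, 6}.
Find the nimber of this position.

Row A is a plain Nim row of size 4, so its Grundy value is 4.
Row B is a plain Nim row of size 4, so its Grundy value is 4.
For row C, compute g(0), g(1), … with moves {3, 6}:
k:     0  1  2  3  4  5  6  7  8  9
g(k):  0  0  0  1  1  1  2  2  2  0
So g(9) = 0.
By the Sprague-Grundy theorem, the Grundy value of a sum of independent games is the XOR of the component values.
Combined value = 4 XOR 4 XOR 0 = 0.

0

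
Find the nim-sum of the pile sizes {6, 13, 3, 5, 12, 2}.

3

Nim-sum: 6 ⊕ 13 ⊕ 3 ⊕ 5 ⊕ 12 ⊕ 2 = 3.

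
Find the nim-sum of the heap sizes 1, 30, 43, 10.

Bitwise XOR of the heap sizes:
  000001  (1)
  011110  (30)
  101011  (43)
  001010  (10)
  ------
  111110  (62)

62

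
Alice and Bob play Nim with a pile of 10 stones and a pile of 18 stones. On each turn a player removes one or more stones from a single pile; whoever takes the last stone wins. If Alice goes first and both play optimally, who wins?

In binary:
  01010  (10)
  10010  (18)
  -----
  11000  (24)
The nim-sum is 24 ≠ 0, so this is an N-position: the player to move can win; Alice has a winning move.

Alice wins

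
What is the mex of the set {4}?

0 is not in the set, so the mex is 0.

0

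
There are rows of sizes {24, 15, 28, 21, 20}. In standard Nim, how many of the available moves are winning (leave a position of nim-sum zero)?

In binary:
  11000  (24)
  01111  (15)
  11100  (28)
  10101  (21)
  10100  (20)
  -----
  01010  (10)
The overall nim-sum is X = 10. A row of size p has a winning move iff p XOR X < p (reduce it to p XOR X).
  24: 24 XOR 10 = 18 < 24 — winning move (to 18).
  15: 15 XOR 10 = 5 < 15 — winning move (to 5).
  28: 28 XOR 10 = 22 < 28 — winning move (to 22).
  21: 21 XOR 10 = 31 ≥ 21 — no move.
  20: 20 XOR 10 = 30 ≥ 20 — no move.
That gives 3 winning moves.

3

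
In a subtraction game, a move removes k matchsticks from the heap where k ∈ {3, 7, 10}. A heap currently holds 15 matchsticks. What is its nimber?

0

Compute g(0), g(1), … for moves {3, 7, 10}:
k:     0  1  2  3  4  5  6  7  8  9 10 11 12 13 14 15
g(k):  0  0  0  1  1  1  0  2  2  1  3  3  2  2  0  0
So g(15) = 0.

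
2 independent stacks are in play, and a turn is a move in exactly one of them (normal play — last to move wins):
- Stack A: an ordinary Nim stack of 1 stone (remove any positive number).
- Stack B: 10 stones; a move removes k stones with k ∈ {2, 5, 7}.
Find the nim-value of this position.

1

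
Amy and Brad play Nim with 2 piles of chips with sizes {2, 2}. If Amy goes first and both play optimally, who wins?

Nim-sum: 2 ^ 2 = 0.
The nim-sum is 0, so this is a P-position: the player to move is in a losing position under optimal play; Amy is about to move from it and so loses — Brad wins.

Brad wins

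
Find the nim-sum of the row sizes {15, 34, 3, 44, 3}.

1

Compute the nim-sum pairwise:
15 ^ 34 = 45
45 ^ 3 = 46
46 ^ 44 = 2
2 ^ 3 = 1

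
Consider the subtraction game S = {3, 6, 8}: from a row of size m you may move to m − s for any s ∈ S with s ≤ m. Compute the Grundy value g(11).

0

Build the Grundy sequence with g(k) = mex{g(k−s) : s ∈ {3, 6, 8}, s ≤ k}:
k:     0  1  2  3  4  5  6  7  8  9 10 11
g(k):  0  0  0  1  1  1  2  2  2  3  3  0
So g(11) = 0.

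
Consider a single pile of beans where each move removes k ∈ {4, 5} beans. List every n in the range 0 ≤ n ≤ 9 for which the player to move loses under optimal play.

Build the Grundy sequence with g(k) = mex{g(k−s) : s ∈ {4, 5}, s ≤ k}:
g(0) = mex{} = 0
g(1) = mex{} = 0
g(2) = mex{} = 0
g(3) = mex{} = 0
g(4) = mex{0} = 1
g(5) = mex{0} = 1
g(6) = mex{0} = 1
g(7) = mex{0} = 1
g(8) = mex{0,1} = 2
g(9) = mex{1} = 0
The P-positions (g = 0) in 0..9 are 0, 1, 2, 3, 9.

0, 1, 2, 3, 9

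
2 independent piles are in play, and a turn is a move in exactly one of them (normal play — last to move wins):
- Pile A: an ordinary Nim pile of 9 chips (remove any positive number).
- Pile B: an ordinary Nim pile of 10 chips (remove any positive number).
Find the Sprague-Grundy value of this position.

Pile A is a plain Nim pile of size 9, so its Grundy value is 9.
Pile B is a plain Nim pile of size 10, so its Grundy value is 10.
By the Sprague-Grundy theorem, the Grundy value of a sum of independent games is the XOR of the component values.
Combined value = 9 ⊕ 10 = 3.

3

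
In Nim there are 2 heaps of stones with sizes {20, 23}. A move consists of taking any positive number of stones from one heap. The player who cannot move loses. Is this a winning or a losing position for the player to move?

Winning position

Bitwise XOR of the heap sizes:
  10100  (20)
  10111  (23)
  -----
  00011  (3)
The nim-sum is 3 ≠ 0, so this is an N-position: the player to move can win.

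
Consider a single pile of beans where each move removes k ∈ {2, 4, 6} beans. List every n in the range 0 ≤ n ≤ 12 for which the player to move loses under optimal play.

0, 1, 8, 9

Build the Grundy sequence with g(k) = mex{g(k−s) : s ∈ {2, 4, 6}, s ≤ k}:
g(0) = mex{} = 0
g(1) = mex{} = 0
g(2) = mex{0} = 1
g(3) = mex{0} = 1
g(4) = mex{0,1} = 2
g(5) = mex{0,1} = 2
g(6) = mex{0,1,2} = 3
g(7) = mex{0,1,2} = 3
g(8) = mex{1,2,3} = 0
g(9) = mex{1,2,3} = 0
g(10) = mex{0,2,3} = 1
g(11) = mex{0,2,3} = 1
g(12) = mex{0,1,3} = 2
The P-positions (g = 0) in 0..12 are 0, 1, 8, 9.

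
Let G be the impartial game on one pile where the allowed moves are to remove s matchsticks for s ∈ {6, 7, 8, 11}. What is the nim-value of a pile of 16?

Compute g(0), g(1), … for moves {6, 7, 8, 11}:
k:     0  1  2  3  4  5  6  7  8  9 10 11 12 13 14 15 16
g(k):  0  0  0  0  0  0  1  1  1  1  1  1  2  2  2  2  2
So g(16) = 2.

2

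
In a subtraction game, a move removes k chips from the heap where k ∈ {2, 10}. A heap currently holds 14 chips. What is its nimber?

Compute g(0), g(1), … for moves {2, 10}:
k:     0  1  2  3  4  5  6  7  8  9 10 11 12 13 14
g(k):  0  0  1  1  0  0  1  1  0  0  1  1  0  0  1
So g(14) = 1.

1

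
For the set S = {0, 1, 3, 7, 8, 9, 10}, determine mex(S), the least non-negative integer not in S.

2

The values 0, 1 are all present; 2 is the first non-negative integer missing from the set.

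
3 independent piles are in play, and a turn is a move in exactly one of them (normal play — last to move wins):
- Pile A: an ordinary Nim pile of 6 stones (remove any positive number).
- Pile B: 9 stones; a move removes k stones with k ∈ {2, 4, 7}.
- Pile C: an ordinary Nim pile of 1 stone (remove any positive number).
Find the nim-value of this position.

Pile A is a plain Nim pile of size 6, so its Grundy value is 6.
For pile B, compute g(0), g(1), … with moves {2, 4, 7}:
g(0) = mex{} = 0
g(1) = mex{} = 0
g(2) = mex{0} = 1
g(3) = mex{0} = 1
g(4) = mex{0,1} = 2
g(5) = mex{0,1} = 2
g(6) = mex{1,2} = 0
g(7) = mex{0,1,2} = 3
g(8) = mex{0,2} = 1
g(9) = mex{1,2,3} = 0
So g(9) = 0.
Pile C is a plain Nim pile of size 1, so its Grundy value is 1.
By the Sprague-Grundy theorem, the Grundy value of a sum of independent games is the XOR of the component values.
Combined value = 6 ⊕ 0 ⊕ 1 = 7.

7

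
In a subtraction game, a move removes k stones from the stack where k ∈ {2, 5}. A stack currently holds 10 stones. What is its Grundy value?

Grundy values for subtraction set {2, 5}:
k:     0  1  2  3  4  5  6  7  8  9 10
g(k):  0  0  1  1  0  2  1  0  0  1  1
So g(10) = 1.

1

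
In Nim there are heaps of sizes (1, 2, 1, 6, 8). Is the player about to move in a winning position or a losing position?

Winning position

Compute the nim-sum pairwise:
1 ⊕ 2 = 3
3 ⊕ 1 = 2
2 ⊕ 6 = 4
4 ⊕ 8 = 12
The nim-sum is 12 ≠ 0, so this is an N-position: the player to move can win.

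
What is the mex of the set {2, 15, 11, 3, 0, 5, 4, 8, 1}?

The values 0, 1, 2, 3, 4, 5 are all present; 6 is the first non-negative integer missing from the set.

6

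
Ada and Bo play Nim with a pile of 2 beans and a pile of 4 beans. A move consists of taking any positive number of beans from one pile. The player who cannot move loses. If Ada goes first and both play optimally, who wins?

Compute the nim-sum pairwise:
2 ⊕ 4 = 6
The nim-sum is 6 ≠ 0, so this is an N-position: the player to move can win; Ada has a winning move.

Ada wins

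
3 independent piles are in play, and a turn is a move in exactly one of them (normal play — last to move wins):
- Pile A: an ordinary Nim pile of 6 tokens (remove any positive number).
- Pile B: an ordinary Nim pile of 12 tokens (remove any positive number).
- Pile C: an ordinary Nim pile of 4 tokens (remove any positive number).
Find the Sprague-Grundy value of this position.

14

Pile A is a plain Nim pile of size 6, so its Grundy value is 6.
Pile B is a plain Nim pile of size 12, so its Grundy value is 12.
Pile C is a plain Nim pile of size 4, so its Grundy value is 4.
By the Sprague-Grundy theorem, the Grundy value of a sum of independent games is the XOR of the component values.
Combined value = 6 XOR 12 XOR 4 = 14.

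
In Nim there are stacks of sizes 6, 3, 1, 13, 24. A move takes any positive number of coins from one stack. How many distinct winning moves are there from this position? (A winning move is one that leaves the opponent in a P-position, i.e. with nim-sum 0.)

1

Compute the nim-sum pairwise:
6 ^ 3 = 5
5 ^ 1 = 4
4 ^ 13 = 9
9 ^ 24 = 17
The overall nim-sum is X = 17. A stack of size p has a winning move iff p XOR X < p (reduce it to p XOR X).
  6: 6 XOR 17 = 23 ≥ 6 — no move.
  3: 3 XOR 17 = 18 ≥ 3 — no move.
  1: 1 XOR 17 = 16 ≥ 1 — no move.
  13: 13 XOR 17 = 28 ≥ 13 — no move.
  24: 24 XOR 17 = 9 < 24 — winning move (to 9).
That gives 1 winning move.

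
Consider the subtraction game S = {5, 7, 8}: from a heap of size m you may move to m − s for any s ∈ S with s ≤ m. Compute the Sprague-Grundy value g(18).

1

Grundy values for subtraction set {5, 7, 8}:
k:     0  1  2  3  4  5  6  7  8  9 10 11 12 13 14 15 16 17 18
g(k):  0  0  0  0  0  1  1  1  1  1  2  2  2  0  0  0  0  0  1
So g(18) = 1.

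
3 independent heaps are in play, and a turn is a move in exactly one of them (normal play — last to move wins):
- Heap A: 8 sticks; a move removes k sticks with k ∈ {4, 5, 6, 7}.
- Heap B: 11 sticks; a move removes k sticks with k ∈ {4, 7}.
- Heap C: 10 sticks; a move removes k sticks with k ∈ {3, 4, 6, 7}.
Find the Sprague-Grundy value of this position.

2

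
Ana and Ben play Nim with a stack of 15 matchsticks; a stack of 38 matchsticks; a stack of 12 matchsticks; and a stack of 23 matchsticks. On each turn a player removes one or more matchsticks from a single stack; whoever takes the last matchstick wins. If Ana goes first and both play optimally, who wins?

Ana wins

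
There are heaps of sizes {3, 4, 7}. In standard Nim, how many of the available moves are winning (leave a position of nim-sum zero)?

0

Nim-sum: 3 ^ 4 ^ 7 = 0.
The nim-sum is already 0, so every move leaves a nonzero nim-sum — there are no winning moves.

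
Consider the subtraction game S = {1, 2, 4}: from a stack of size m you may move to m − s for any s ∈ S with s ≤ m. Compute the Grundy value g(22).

Build the Grundy sequence with g(k) = mex{g(k−s) : s ∈ {1, 2, 4}, s ≤ k}:
k:     0  1  2  3  4  5  6  7  8  9 10 11 12 13 14 15 16 17 18 19 20 21 22
g(k):  0  1  2  0  1  2  0  1  2  0  1  2  0  1  2  0  1  2  0  1  2  0  1
So g(22) = 1.

1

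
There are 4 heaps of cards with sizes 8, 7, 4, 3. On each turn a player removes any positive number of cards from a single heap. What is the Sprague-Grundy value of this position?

8

Nim-sum: 8 ⊕ 7 ⊕ 4 ⊕ 3 = 8.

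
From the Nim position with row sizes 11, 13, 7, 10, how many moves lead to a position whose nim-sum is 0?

Compute the nim-sum pairwise:
11 ^ 13 = 6
6 ^ 7 = 1
1 ^ 10 = 11
The overall nim-sum is X = 11. A row of size p has a winning move iff p XOR X < p (reduce it to p XOR X).
  11: 11 XOR 11 = 0 < 11 — winning move (to 0).
  13: 13 XOR 11 = 6 < 13 — winning move (to 6).
  7: 7 XOR 11 = 12 ≥ 7 — no move.
  10: 10 XOR 11 = 1 < 10 — winning move (to 1).
That gives 3 winning moves.

3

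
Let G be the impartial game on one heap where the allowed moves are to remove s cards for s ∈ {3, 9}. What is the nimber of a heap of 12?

0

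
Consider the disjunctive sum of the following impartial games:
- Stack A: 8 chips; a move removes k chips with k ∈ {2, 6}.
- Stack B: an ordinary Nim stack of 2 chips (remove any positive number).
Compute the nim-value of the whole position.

For stack A, compute g(0), g(1), … with moves {2, 6}:
k:     0  1  2  3  4  5  6  7  8
g(k):  0  0  1  1  0  0  1  1  0
So g(8) = 0.
Stack B is a plain Nim stack of size 2, so its Grundy value is 2.
By the Sprague-Grundy theorem, the Grundy value of a sum of independent games is the XOR of the component values.
Combined value = 0 ⊕ 2 = 2.

2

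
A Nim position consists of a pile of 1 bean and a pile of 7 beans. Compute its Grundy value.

In binary:
  001  (1)
  111  (7)
  ---
  110  (6)

6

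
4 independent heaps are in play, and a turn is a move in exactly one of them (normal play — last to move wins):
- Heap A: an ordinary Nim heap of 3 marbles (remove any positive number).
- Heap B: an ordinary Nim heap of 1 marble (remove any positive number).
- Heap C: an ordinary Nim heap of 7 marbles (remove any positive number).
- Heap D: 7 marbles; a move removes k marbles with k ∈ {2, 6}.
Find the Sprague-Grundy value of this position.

4

Heap A is a plain Nim heap of size 3, so its Grundy value is 3.
Heap B is a plain Nim heap of size 1, so its Grundy value is 1.
Heap C is a plain Nim heap of size 7, so its Grundy value is 7.
For heap D, compute g(0), g(1), … with moves {2, 6}:
k:     0  1  2  3  4  5  6  7
g(k):  0  0  1  1  0  0  1  1
So g(7) = 1.
The value of a disjunctive sum is the nim-sum of the parts.
Combined value = 3 XOR 1 XOR 7 XOR 1 = 4.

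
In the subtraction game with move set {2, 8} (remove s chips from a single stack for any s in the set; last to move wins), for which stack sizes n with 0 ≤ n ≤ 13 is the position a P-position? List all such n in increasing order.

0, 1, 4, 5, 10, 11

Build the Grundy sequence with g(k) = mex{g(k−s) : s ∈ {2, 8}, s ≤ k}:
k:     0  1  2  3  4  5  6  7  8  9 10 11 12 13
g(k):  0  0  1  1  0  0  1  1  2  2  0  0  1  1
The P-positions (g = 0) in 0..13 are 0, 1, 4, 5, 10, 11.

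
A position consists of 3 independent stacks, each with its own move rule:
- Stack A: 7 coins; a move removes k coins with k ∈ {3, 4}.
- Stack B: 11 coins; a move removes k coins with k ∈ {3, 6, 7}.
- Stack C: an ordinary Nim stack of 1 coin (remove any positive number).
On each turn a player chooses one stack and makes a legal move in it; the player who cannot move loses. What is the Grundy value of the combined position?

1

For stack A, compute g(0), g(1), … with moves {3, 4}:
g(0) = mex{} = 0
g(1) = mex{} = 0
g(2) = mex{} = 0
g(3) = mex{0} = 1
g(4) = mex{0} = 1
g(5) = mex{0} = 1
g(6) = mex{0,1} = 2
g(7) = mex{1} = 0
So g(7) = 0.
Grundy values for stack B (subtraction set {3, 6, 7}):
g(0) = mex{} = 0
g(1) = mex{} = 0
g(2) = mex{} = 0
g(3) = mex{0} = 1
g(4) = mex{0} = 1
g(5) = mex{0} = 1
g(6) = mex{0,1} = 2
g(7) = mex{0,1} = 2
g(8) = mex{0,1} = 2
g(9) = mex{0,1,2} = 3
g(10) = mex{1,2} = 0
g(11) = mex{1,2} = 0
So g(11) = 0.
Stack C is a plain Nim stack of size 1, so its Grundy value is 1.
The value of a disjunctive sum is the nim-sum of the parts.
Combined value = 0 ⊕ 0 ⊕ 1 = 1.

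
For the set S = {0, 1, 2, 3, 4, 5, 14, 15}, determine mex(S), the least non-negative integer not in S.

The values 0, 1, 2, 3, 4, 5 are all present; 6 is the first non-negative integer missing from the set.

6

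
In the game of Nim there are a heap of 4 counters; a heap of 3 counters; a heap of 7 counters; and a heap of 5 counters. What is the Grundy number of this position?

Compute the nim-sum pairwise:
4 ^ 3 = 7
7 ^ 7 = 0
0 ^ 5 = 5

5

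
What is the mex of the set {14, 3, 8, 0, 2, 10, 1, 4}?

5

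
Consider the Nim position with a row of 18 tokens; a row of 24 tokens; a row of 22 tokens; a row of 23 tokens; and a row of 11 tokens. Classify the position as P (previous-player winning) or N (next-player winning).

P-position

In binary:
  10010  (18)
  11000  (24)
  10110  (22)
  10111  (23)
  01011  (11)
  -----
  00000  (0)
The nim-sum is 0, so this is a P-position: the player to move is in a losing position under optimal play.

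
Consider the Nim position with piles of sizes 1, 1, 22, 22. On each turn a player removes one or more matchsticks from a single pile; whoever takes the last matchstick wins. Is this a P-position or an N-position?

P-position

Nim-sum: 1 ⊕ 1 ⊕ 22 ⊕ 22 = 0.
The nim-sum is 0, so this is a P-position: the player to move is in a losing position under optimal play.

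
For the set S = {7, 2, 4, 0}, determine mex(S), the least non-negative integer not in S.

0 is in the set but 1 is not, so the mex is 1.

1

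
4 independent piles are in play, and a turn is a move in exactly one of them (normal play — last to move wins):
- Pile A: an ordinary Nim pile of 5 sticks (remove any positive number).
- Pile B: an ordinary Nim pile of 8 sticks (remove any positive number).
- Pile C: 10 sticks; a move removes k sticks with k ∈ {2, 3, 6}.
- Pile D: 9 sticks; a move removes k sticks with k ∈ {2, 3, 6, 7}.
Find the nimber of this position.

13

Pile A is a plain Nim pile of size 5, so its Grundy value is 5.
Pile B is a plain Nim pile of size 8, so its Grundy value is 8.
For pile C, compute g(0), g(1), … with moves {2, 3, 6}:
g(0) = mex{} = 0
g(1) = mex{} = 0
g(2) = mex{0} = 1
g(3) = mex{0} = 1
g(4) = mex{0,1} = 2
g(5) = mex{1} = 0
g(6) = mex{0,1,2} = 3
g(7) = mex{0,2} = 1
g(8) = mex{0,1,3} = 2
g(9) = mex{1,3} = 0
g(10) = mex{1,2} = 0
So g(10) = 0.
Grundy values for pile D (subtraction set {2, 3, 6, 7}):
g(0) = mex{} = 0
g(1) = mex{} = 0
g(2) = mex{0} = 1
g(3) = mex{0} = 1
g(4) = mex{0,1} = 2
g(5) = mex{1} = 0
g(6) = mex{0,1,2} = 3
g(7) = mex{0,2} = 1
g(8) = mex{0,1,3} = 2
g(9) = mex{1,3} = 0
So g(9) = 0.
By the Sprague-Grundy theorem, the Grundy value of a sum of independent games is the XOR of the component values.
Combined value = 5 ⊕ 8 ⊕ 0 ⊕ 0 = 13.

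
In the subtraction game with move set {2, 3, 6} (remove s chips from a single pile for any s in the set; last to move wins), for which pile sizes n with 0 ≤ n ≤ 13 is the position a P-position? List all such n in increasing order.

0, 1, 5, 9, 10

Compute g(0), g(1), … for moves {2, 3, 6}:
g(0) = mex{} = 0
g(1) = mex{} = 0
g(2) = mex{0} = 1
g(3) = mex{0} = 1
g(4) = mex{0,1} = 2
g(5) = mex{1} = 0
g(6) = mex{0,1,2} = 3
g(7) = mex{0,2} = 1
g(8) = mex{0,1,3} = 2
g(9) = mex{1,3} = 0
g(10) = mex{1,2} = 0
g(11) = mex{0,2} = 1
g(12) = mex{0,3} = 1
g(13) = mex{0,1} = 2
The P-positions (g = 0) in 0..13 are 0, 1, 5, 9, 10.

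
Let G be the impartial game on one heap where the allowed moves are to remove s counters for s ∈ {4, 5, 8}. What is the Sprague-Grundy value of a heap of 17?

1

Compute g(0), g(1), … for moves {4, 5, 8}:
k:     0  1  2  3  4  5  6  7  8  9 10 11 12 13 14 15 16 17
g(k):  0  0  0  0  1  1  1  1  2  2  2  2  0  0  0  0  1  1
So g(17) = 1.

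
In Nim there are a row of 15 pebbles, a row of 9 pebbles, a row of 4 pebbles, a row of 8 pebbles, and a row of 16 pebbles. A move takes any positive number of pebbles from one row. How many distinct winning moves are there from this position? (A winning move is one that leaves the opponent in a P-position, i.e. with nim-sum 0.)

1

Write each in binary and XOR column by column:
  01111  (15)
  01001  (9)
  00100  (4)
  01000  (8)
  10000  (16)
  -----
  11010  (26)
The overall nim-sum is X = 26. A row of size p has a winning move iff p XOR X < p (reduce it to p XOR X).
  15: 15 XOR 26 = 21 ≥ 15 — no move.
  9: 9 XOR 26 = 19 ≥ 9 — no move.
  4: 4 XOR 26 = 30 ≥ 4 — no move.
  8: 8 XOR 26 = 18 ≥ 8 — no move.
  16: 16 XOR 26 = 10 < 16 — winning move (to 10).
That gives 1 winning move.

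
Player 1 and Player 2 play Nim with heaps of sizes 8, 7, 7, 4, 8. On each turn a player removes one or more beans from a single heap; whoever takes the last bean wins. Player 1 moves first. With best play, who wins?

Player 1 wins

Bitwise XOR of the heap sizes:
  1000  (8)
  0111  (7)
  0111  (7)
  0100  (4)
  1000  (8)
  ----
  0100  (4)
The nim-sum is 4 ≠ 0, so this is an N-position: the player to move can win; Player 1 has a winning move.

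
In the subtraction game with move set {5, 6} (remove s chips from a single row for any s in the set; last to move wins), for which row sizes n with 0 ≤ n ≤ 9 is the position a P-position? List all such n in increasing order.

0, 1, 2, 3, 4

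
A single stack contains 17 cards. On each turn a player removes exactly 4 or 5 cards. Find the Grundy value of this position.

Compute g(0), g(1), … for moves {4, 5}:
k:     0  1  2  3  4  5  6  7  8  9 10 11 12 13 14 15 16 17
g(k):  0  0  0  0  1  1  1  1  2  0  0  0  0  1  1  1  1  2
So g(17) = 2.

2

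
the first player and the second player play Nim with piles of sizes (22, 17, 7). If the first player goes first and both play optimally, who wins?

the second player wins

Nim-sum: 22 ⊕ 17 ⊕ 7 = 0.
The nim-sum is 0, so this is a P-position: the player to move is in a losing position under optimal play; the first player is about to move from it and so loses — the second player wins.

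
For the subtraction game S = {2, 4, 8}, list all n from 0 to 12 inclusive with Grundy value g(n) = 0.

0, 1, 6, 7, 12

Build the Grundy sequence with g(k) = mex{g(k−s) : s ∈ {2, 4, 8}, s ≤ k}:
g(0) = mex{} = 0
g(1) = mex{} = 0
g(2) = mex{0} = 1
g(3) = mex{0} = 1
g(4) = mex{0,1} = 2
g(5) = mex{0,1} = 2
g(6) = mex{1,2} = 0
g(7) = mex{1,2} = 0
g(8) = mex{0,2} = 1
g(9) = mex{0,2} = 1
g(10) = mex{0,1} = 2
g(11) = mex{0,1} = 2
g(12) = mex{1,2} = 0
The P-positions (g = 0) in 0..12 are 0, 1, 6, 7, 12.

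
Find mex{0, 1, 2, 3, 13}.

4

The values 0, 1, 2, 3 are all present; 4 is the first non-negative integer missing from the set.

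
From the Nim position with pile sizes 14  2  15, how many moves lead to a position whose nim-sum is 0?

Nim-sum: 14 XOR 2 XOR 15 = 3.
The overall nim-sum is X = 3. A pile of size p has a winning move iff p XOR X < p (reduce it to p XOR X).
  14: 14 XOR 3 = 13 < 14 — winning move (to 13).
  2: 2 XOR 3 = 1 < 2 — winning move (to 1).
  15: 15 XOR 3 = 12 < 15 — winning move (to 12).
That gives 3 winning moves.

3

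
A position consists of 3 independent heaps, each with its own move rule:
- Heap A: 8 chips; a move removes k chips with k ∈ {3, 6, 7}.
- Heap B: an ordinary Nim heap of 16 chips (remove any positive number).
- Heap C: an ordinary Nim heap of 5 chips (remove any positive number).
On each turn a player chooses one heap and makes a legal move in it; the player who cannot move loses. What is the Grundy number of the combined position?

23

Build the Grundy sequence for heap A with g(k) = mex{g(k−s) : s ∈ {3, 6, 7}, s ≤ k}:
g(0) = mex{} = 0
g(1) = mex{} = 0
g(2) = mex{} = 0
g(3) = mex{0} = 1
g(4) = mex{0} = 1
g(5) = mex{0} = 1
g(6) = mex{0,1} = 2
g(7) = mex{0,1} = 2
g(8) = mex{0,1} = 2
So g(8) = 2.
Heap B is a plain Nim heap of size 16, so its Grundy value is 16.
Heap C is a plain Nim heap of size 5, so its Grundy value is 5.
By the Sprague-Grundy theorem, the Grundy value of a sum of independent games is the XOR of the component values.
Combined value = 2 ⊕ 16 ⊕ 5 = 23.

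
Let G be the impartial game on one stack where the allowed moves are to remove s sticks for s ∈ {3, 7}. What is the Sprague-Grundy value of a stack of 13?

1

Compute g(0), g(1), … for moves {3, 7}:
k:     0  1  2  3  4  5  6  7  8  9 10 11 12 13
g(k):  0  0  0  1  1  1  0  2  2  1  0  0  0  1
So g(13) = 1.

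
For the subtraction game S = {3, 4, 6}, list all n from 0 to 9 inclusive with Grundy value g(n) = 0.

0, 1, 2, 9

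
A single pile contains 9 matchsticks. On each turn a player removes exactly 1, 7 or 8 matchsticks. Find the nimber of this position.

Compute g(0), g(1), … for moves {1, 7, 8}:
g(0) = mex{} = 0
g(1) = mex{0} = 1
g(2) = mex{1} = 0
g(3) = mex{0} = 1
g(4) = mex{1} = 0
g(5) = mex{0} = 1
g(6) = mex{1} = 0
g(7) = mex{0} = 1
g(8) = mex{0,1} = 2
g(9) = mex{0,1,2} = 3
So g(9) = 3.

3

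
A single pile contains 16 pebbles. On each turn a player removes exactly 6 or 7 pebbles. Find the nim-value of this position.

0

Grundy values for subtraction set {6, 7}:
k:     0  1  2  3  4  5  6  7  8  9 10 11 12 13 14 15 16
g(k):  0  0  0  0  0  0  1  1  1  1  1  1  2  0  0  0  0
So g(16) = 0.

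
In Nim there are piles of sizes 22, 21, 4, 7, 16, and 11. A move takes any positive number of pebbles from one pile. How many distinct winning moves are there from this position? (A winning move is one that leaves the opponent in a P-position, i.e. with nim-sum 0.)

3

Compute the nim-sum pairwise:
22 ^ 21 = 3
3 ^ 4 = 7
7 ^ 7 = 0
0 ^ 16 = 16
16 ^ 11 = 27
The overall nim-sum is X = 27. A pile of size p has a winning move iff p XOR X < p (reduce it to p XOR X).
  22: 22 XOR 27 = 13 < 22 — winning move (to 13).
  21: 21 XOR 27 = 14 < 21 — winning move (to 14).
  4: 4 XOR 27 = 31 ≥ 4 — no move.
  7: 7 XOR 27 = 28 ≥ 7 — no move.
  16: 16 XOR 27 = 11 < 16 — winning move (to 11).
  11: 11 XOR 27 = 16 ≥ 11 — no move.
That gives 3 winning moves.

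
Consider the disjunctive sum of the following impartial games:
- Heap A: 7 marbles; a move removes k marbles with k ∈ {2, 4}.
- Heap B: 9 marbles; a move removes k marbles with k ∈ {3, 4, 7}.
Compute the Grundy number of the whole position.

Build the Grundy sequence for heap A with g(k) = mex{g(k−s) : s ∈ {2, 4}, s ≤ k}:
k:     0  1  2  3  4  5  6  7
g(k):  0  0  1  1  2  2  0  0
So g(7) = 0.
Grundy values for heap B (subtraction set {3, 4, 7}):
k:     0  1  2  3  4  5  6  7  8  9
g(k):  0  0  0  1  1  1  2  2  2  3
So g(9) = 3.
By the Sprague-Grundy theorem, the Grundy value of a sum of independent games is the XOR of the component values.
Combined value = 0 XOR 3 = 3.

3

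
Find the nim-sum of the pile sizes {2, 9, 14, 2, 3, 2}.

6

Bitwise XOR of the heap sizes:
  0010  (2)
  1001  (9)
  1110  (14)
  0010  (2)
  0011  (3)
  0010  (2)
  ----
  0110  (6)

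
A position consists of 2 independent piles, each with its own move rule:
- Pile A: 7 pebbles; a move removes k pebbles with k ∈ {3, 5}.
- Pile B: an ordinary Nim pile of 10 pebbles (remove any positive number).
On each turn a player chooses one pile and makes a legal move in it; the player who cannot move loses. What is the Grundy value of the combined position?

Build the Grundy sequence for pile A with g(k) = mex{g(k−s) : s ∈ {3, 5}, s ≤ k}:
g(0) = mex{} = 0
g(1) = mex{} = 0
g(2) = mex{} = 0
g(3) = mex{0} = 1
g(4) = mex{0} = 1
g(5) = mex{0} = 1
g(6) = mex{0,1} = 2
g(7) = mex{0,1} = 2
So g(7) = 2.
Pile B is a plain Nim pile of size 10, so its Grundy value is 10.
The value of a disjunctive sum is the nim-sum of the parts.
Combined value = 2 ⊕ 10 = 8.

8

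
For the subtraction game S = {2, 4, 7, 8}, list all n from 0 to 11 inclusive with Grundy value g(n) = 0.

0, 1, 6, 11

Compute g(0), g(1), … for moves {2, 4, 7, 8}:
g(0) = mex{} = 0
g(1) = mex{} = 0
g(2) = mex{0} = 1
g(3) = mex{0} = 1
g(4) = mex{0,1} = 2
g(5) = mex{0,1} = 2
g(6) = mex{1,2} = 0
g(7) = mex{0,1,2} = 3
g(8) = mex{0,2} = 1
g(9) = mex{0,1,2,3} = 4
g(10) = mex{0,1} = 2
g(11) = mex{1,2,3,4} = 0
The P-positions (g = 0) in 0..11 are 0, 1, 6, 11.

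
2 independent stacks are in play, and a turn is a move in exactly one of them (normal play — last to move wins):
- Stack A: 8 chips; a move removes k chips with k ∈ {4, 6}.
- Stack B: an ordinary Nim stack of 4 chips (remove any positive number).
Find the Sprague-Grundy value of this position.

Grundy values for stack A (subtraction set {4, 6}):
k:     0  1  2  3  4  5  6  7  8
g(k):  0  0  0  0  1  1  1  1  2
So g(8) = 2.
Stack B is a plain Nim stack of size 4, so its Grundy value is 4.
The value of a disjunctive sum is the nim-sum of the parts.
Combined value = 2 ⊕ 4 = 6.

6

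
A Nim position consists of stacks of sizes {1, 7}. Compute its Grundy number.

6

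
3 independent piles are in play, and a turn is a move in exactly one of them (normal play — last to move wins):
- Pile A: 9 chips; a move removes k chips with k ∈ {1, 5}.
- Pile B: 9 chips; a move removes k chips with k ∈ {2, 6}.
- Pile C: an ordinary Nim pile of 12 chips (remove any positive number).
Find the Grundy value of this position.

13

For pile A, compute g(0), g(1), … with moves {1, 5}:
k:     0  1  2  3  4  5  6  7  8  9
g(k):  0  1  0  1  0  1  0  1  0  1
So g(9) = 1.
Grundy values for pile B (subtraction set {2, 6}):
k:     0  1  2  3  4  5  6  7  8  9
g(k):  0  0  1  1  0  0  1  1  0  0
So g(9) = 0.
Pile C is a plain Nim pile of size 12, so its Grundy value is 12.
The value of a disjunctive sum is the nim-sum of the parts.
Combined value = 1 XOR 0 XOR 12 = 13.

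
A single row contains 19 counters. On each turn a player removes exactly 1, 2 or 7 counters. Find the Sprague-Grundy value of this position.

1

Grundy values for subtraction set {1, 2, 7}:
k:     0  1  2  3  4  5  6  7  8  9 10 11 12 13 14 15 16 17 18 19
g(k):  0  1  2  0  1  2  0  1  2  0  1  2  0  1  2  0  1  2  0  1
So g(19) = 1.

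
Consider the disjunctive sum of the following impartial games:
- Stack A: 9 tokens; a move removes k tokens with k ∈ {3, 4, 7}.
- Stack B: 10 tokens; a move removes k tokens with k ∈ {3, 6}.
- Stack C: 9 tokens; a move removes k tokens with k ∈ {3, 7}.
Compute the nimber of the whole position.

2

Grundy values for stack A (subtraction set {3, 4, 7}):
g(0) = mex{} = 0
g(1) = mex{} = 0
g(2) = mex{} = 0
g(3) = mex{0} = 1
g(4) = mex{0} = 1
g(5) = mex{0} = 1
g(6) = mex{0,1} = 2
g(7) = mex{0,1} = 2
g(8) = mex{0,1} = 2
g(9) = mex{0,1,2} = 3
So g(9) = 3.
Grundy values for stack B (subtraction set {3, 6}):
g(0) = mex{} = 0
g(1) = mex{} = 0
g(2) = mex{} = 0
g(3) = mex{0} = 1
g(4) = mex{0} = 1
g(5) = mex{0} = 1
g(6) = mex{0,1} = 2
g(7) = mex{0,1} = 2
g(8) = mex{0,1} = 2
g(9) = mex{1,2} = 0
g(10) = mex{1,2} = 0
So g(10) = 0.
For stack C, compute g(0), g(1), … with moves {3, 7}:
g(0) = mex{} = 0
g(1) = mex{} = 0
g(2) = mex{} = 0
g(3) = mex{0} = 1
g(4) = mex{0} = 1
g(5) = mex{0} = 1
g(6) = mex{1} = 0
g(7) = mex{0,1} = 2
g(8) = mex{0,1} = 2
g(9) = mex{0} = 1
So g(9) = 1.
By the Sprague-Grundy theorem, the Grundy value of a sum of independent games is the XOR of the component values.
Combined value = 3 ⊕ 0 ⊕ 1 = 2.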